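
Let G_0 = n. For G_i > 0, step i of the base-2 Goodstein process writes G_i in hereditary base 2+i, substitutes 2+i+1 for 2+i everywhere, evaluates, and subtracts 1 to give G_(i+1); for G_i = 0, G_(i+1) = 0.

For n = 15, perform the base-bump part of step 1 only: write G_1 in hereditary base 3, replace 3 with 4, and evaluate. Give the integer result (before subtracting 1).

(0) 15|_2 = 2^(2 + 1) + 2^2 + 2 + 1 ↦ 3^(3 + 1) + 3^3 + 3 + 1|_3 = 112 ⇒ 111
(1) 111|_3 = 3^(3 + 1) + 3^3 + 3 ↦ 4^(4 + 1) + 4^4 + 4|_4 = 1284 ⇒ 1283

1284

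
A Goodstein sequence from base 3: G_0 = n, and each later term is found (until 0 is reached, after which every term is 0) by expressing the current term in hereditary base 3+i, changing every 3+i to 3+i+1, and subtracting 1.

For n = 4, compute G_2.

G_0=4  [base 3] 3 + 1  →[3↦4]→  4 + 1 = 5  −1 ⇒ G_1=4
G_1=4  [base 4] 4  →[4↦5]→  5 = 5  −1 ⇒ G_2=4
G_2=4  [base 5] 4  →[5↦6]→  4 = 4  −1 ⇒ G_3=3

4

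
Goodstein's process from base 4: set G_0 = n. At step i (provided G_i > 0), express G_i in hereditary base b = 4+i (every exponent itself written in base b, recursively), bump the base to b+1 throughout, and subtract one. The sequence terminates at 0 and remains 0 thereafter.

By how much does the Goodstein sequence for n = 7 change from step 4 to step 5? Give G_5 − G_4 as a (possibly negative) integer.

-1

step 0: 7 = 4 + 3; sub 5 for 4: 5 + 3; = 8; G_1 = 8−1 = 7
step 1: 7 = 5 + 2; sub 6 for 5: 6 + 2; = 8; G_2 = 8−1 = 7
step 2: 7 = 6 + 1; sub 7 for 6: 7 + 1; = 8; G_3 = 8−1 = 7
step 3: 7 = 7; sub 8 for 7: 8; = 8; G_4 = 8−1 = 7
step 4: 7 = 7; sub 9 for 8: 7; = 7; G_5 = 7−1 = 6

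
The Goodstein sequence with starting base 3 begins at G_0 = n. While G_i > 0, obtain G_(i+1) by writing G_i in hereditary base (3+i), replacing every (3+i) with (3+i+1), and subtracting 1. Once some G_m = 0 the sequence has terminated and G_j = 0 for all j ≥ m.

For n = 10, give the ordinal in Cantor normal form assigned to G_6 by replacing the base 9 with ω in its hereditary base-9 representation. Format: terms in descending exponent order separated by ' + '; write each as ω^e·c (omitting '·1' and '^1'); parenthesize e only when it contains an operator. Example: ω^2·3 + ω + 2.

G_0=10  [base 3] 3^2 + 1  →[3↦4]→  4^2 + 1 = 17  −1 ⇒ G_1=16
G_1=16  [base 4] 4^2  →[4↦5]→  5^2 = 25  −1 ⇒ G_2=24
G_2=24  [base 5] 4·5 + 4  →[5↦6]→  4·6 + 4 = 28  −1 ⇒ G_3=27
G_3=27  [base 6] 4·6 + 3  →[6↦7]→  4·7 + 3 = 31  −1 ⇒ G_4=30
G_4=30  [base 7] 4·7 + 2  →[7↦8]→  4·8 + 2 = 34  −1 ⇒ G_5=33
G_5=33  [base 8] 4·8 + 1  →[8↦9]→  4·9 + 1 = 37  −1 ⇒ G_6=36

ω·4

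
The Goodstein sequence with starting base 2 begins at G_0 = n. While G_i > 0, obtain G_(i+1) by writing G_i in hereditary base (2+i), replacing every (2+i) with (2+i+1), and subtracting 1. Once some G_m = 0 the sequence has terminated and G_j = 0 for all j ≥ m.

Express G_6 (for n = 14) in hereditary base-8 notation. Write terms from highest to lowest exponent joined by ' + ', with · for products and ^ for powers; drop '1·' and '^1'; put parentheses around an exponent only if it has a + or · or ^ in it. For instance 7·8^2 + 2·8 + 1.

8^(8 + 1) + 5·8^5 + 5·8^4 + 5·8^3 + 5·8^2 + 5·8 + 3

(0) 14|_2 = 2^(2 + 1) + 2^2 + 2 ↦ 3^(3 + 1) + 3^3 + 3|_3 = 111 ⇒ 110
(1) 110|_3 = 3^(3 + 1) + 3^3 + 2 ↦ 4^(4 + 1) + 4^4 + 2|_4 = 1282 ⇒ 1281
(2) 1281|_4 = 4^(4 + 1) + 4^4 + 1 ↦ 5^(5 + 1) + 5^5 + 1|_5 = 18751 ⇒ 18750
(3) 18750|_5 = 5^(5 + 1) + 5^5 ↦ 6^(6 + 1) + 6^6|_6 = 326592 ⇒ 326591
(4) 326591|_6 = 6^(6 + 1) + 5·6^5 + 5·6^4 + 5·6^3 + 5·6^2 + 5·6 + 5 ↦ 7^(7 + 1) + 5·7^5 + 5·7^4 + 5·7^3 + 5·7^2 + 5·7 + 5|_7 = 5862841 ⇒ 5862840
(5) 5862840|_7 = 7^(7 + 1) + 5·7^5 + 5·7^4 + 5·7^3 + 5·7^2 + 5·7 + 4 ↦ 8^(8 + 1) + 5·8^5 + 5·8^4 + 5·8^3 + 5·8^2 + 5·8 + 4|_8 = 134404972 ⇒ 134404971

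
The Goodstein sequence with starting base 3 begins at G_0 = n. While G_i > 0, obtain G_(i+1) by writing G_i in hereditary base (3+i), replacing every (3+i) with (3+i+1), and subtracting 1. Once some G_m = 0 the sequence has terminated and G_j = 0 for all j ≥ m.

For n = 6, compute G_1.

7

G_0=6  [base 3] 2·3  →[3↦4]→  2·4 = 8  −1 ⇒ G_1=7
G_1=7  [base 4] 4 + 3  →[4↦5]→  5 + 3 = 8  −1 ⇒ G_2=7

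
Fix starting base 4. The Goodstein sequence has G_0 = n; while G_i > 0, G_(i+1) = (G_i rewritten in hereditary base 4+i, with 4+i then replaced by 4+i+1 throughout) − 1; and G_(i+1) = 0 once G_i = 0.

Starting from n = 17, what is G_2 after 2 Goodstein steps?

G_0=17  [base 4] 4^2 + 1  →[4↦5]→  5^2 + 1 = 26  −1 ⇒ G_1=25
G_1=25  [base 5] 5^2  →[5↦6]→  6^2 = 36  −1 ⇒ G_2=35
G_2=35  [base 6] 5·6 + 5  →[6↦7]→  5·7 + 5 = 40  −1 ⇒ G_3=39

35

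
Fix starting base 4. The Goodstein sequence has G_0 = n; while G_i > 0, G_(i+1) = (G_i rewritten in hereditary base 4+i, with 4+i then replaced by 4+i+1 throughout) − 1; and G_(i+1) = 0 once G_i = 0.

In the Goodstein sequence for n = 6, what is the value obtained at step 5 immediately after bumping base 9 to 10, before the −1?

4

(0) 6|_4 = 4 + 2 ↦ 5 + 2|_5 = 7 ⇒ 6
(1) 6|_5 = 5 + 1 ↦ 6 + 1|_6 = 7 ⇒ 6
(2) 6|_6 = 6 ↦ 7|_7 = 7 ⇒ 6
(3) 6|_7 = 6 ↦ 6|_8 = 6 ⇒ 5
(4) 5|_8 = 5 ↦ 5|_9 = 5 ⇒ 4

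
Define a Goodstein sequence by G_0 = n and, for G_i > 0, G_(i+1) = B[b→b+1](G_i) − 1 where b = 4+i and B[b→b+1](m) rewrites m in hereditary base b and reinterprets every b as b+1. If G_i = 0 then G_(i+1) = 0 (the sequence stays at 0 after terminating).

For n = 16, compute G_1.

24

base 4: 16 = 4^2; at 5: 5^2 = 25; next = 24
base 5: 24 = 4·5 + 4; at 6: 4·6 + 4 = 28; next = 27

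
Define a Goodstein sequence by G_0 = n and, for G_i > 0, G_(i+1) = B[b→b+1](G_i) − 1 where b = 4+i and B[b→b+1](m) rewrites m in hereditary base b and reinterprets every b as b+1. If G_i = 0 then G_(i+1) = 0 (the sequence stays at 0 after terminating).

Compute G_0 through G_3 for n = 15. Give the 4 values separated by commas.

base 4: 15 = 3·4 + 3; at 5: 3·5 + 3 = 18; next = 17
base 5: 17 = 3·5 + 2; at 6: 3·6 + 2 = 20; next = 19
base 6: 19 = 3·6 + 1; at 7: 3·7 + 1 = 22; next = 21

15, 17, 19, 21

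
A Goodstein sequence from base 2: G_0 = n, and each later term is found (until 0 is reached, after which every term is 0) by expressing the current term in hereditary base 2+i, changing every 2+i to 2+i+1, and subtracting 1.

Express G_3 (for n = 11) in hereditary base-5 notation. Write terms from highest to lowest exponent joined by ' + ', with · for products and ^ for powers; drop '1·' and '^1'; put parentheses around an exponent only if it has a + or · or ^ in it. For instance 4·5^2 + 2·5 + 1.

11 —HB2→ 2^(2 + 1) + 2 + 1 —bump→ 3^(3 + 1) + 3 + 1 = 85 —(−1)→ 84
84 —HB3→ 3^(3 + 1) + 3 —bump→ 4^(4 + 1) + 4 = 1028 —(−1)→ 1027
1027 —HB4→ 4^(4 + 1) + 3 —bump→ 5^(5 + 1) + 3 = 15628 —(−1)→ 15627
15627 —HB5→ 5^(5 + 1) + 2 —bump→ 6^(6 + 1) + 2 = 279938 —(−1)→ 279937

5^(5 + 1) + 2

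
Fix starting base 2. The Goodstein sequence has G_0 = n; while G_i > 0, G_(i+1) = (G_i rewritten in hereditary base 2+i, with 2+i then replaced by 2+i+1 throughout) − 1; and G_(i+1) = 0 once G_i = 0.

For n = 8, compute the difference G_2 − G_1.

i=0: 8 = 2^(2 + 1) (b=2); 2→3: 3^(3 + 1) = 81; 81−1 = 80
i=1: 80 = 2·3^3 + 2·3^2 + 2·3 + 2 (b=3); 3→4: 2·4^4 + 2·4^2 + 2·4 + 2 = 554; 554−1 = 553

473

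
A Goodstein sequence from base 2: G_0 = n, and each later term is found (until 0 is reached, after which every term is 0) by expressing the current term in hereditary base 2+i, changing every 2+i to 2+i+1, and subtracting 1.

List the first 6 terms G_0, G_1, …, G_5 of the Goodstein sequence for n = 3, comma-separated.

step 0: 3 = 2 + 1; sub 3 for 2: 3 + 1; = 4; G_1 = 4−1 = 3
step 1: 3 = 3; sub 4 for 3: 4; = 4; G_2 = 4−1 = 3
step 2: 3 = 3; sub 5 for 4: 3; = 3; G_3 = 3−1 = 2
step 3: 2 = 2; sub 6 for 5: 2; = 2; G_4 = 2−1 = 1
step 4: 1 = 1; sub 7 for 6: 1; = 1; G_5 = 1−1 = 0

3, 3, 3, 2, 1, 0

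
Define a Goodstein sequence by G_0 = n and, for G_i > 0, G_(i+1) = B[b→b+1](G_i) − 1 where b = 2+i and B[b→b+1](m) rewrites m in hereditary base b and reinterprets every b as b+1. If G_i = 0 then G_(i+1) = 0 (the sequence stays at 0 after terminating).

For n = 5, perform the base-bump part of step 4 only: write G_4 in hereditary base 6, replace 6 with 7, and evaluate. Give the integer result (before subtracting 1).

1198

5 —HB2→ 2^2 + 1 —bump→ 3^3 + 1 = 28 —(−1)→ 27
27 —HB3→ 3^3 —bump→ 4^4 = 256 —(−1)→ 255
255 —HB4→ 3·4^3 + 3·4^2 + 3·4 + 3 —bump→ 3·5^3 + 3·5^2 + 3·5 + 3 = 468 —(−1)→ 467
467 —HB5→ 3·5^3 + 3·5^2 + 3·5 + 2 —bump→ 3·6^3 + 3·6^2 + 3·6 + 2 = 776 —(−1)→ 775
775 —HB6→ 3·6^3 + 3·6^2 + 3·6 + 1 —bump→ 3·7^3 + 3·7^2 + 3·7 + 1 = 1198 —(−1)→ 1197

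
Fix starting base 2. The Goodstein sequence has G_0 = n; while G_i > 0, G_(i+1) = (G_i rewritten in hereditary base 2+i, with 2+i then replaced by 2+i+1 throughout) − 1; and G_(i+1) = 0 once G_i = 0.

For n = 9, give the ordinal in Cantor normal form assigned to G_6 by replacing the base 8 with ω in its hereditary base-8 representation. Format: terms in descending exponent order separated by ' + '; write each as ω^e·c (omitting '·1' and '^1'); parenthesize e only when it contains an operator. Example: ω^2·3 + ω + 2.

ω^ω·3 + ω^3·3 + ω^2·3 + ω·2 + 7

G_0 = 9. HB_2(9) = 2^(2 + 1) + 1. Bump = 82. G_1 = 81.
G_1 = 81. HB_3(81) = 3^(3 + 1). Bump = 1024. G_2 = 1023.
G_2 = 1023. HB_4(1023) = 3·4^4 + 3·4^3 + 3·4^2 + 3·4 + 3. Bump = 9843. G_3 = 9842.
G_3 = 9842. HB_5(9842) = 3·5^5 + 3·5^3 + 3·5^2 + 3·5 + 2. Bump = 140744. G_4 = 140743.
G_4 = 140743. HB_6(140743) = 3·6^6 + 3·6^3 + 3·6^2 + 3·6 + 1. Bump = 2471827. G_5 = 2471826.
G_5 = 2471826. HB_7(2471826) = 3·7^7 + 3·7^3 + 3·7^2 + 3·7. Bump = 50333400. G_6 = 50333399.
G_6 = 50333399. HB_8(50333399) = 3·8^8 + 3·8^3 + 3·8^2 + 2·8 + 7. Bump = 1162263922. G_7 = 1162263921.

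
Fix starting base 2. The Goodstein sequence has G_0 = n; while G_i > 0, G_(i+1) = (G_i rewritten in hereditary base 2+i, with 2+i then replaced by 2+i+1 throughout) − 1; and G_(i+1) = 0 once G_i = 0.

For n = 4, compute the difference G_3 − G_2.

(0) 4|_2 = 2^2 ↦ 3^3|_3 = 27 ⇒ 26
(1) 26|_3 = 2·3^2 + 2·3 + 2 ↦ 2·4^2 + 2·4 + 2|_4 = 42 ⇒ 41
(2) 41|_4 = 2·4^2 + 2·4 + 1 ↦ 2·5^2 + 2·5 + 1|_5 = 61 ⇒ 60

19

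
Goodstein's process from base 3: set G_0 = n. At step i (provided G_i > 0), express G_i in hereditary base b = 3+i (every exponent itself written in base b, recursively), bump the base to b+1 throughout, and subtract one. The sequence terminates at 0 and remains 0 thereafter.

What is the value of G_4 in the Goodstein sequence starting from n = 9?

21

9 —HB3→ 3^2 —bump→ 4^2 = 16 —(−1)→ 15
15 —HB4→ 3·4 + 3 —bump→ 3·5 + 3 = 18 —(−1)→ 17
17 —HB5→ 3·5 + 2 —bump→ 3·6 + 2 = 20 —(−1)→ 19
19 —HB6→ 3·6 + 1 —bump→ 3·7 + 1 = 22 —(−1)→ 21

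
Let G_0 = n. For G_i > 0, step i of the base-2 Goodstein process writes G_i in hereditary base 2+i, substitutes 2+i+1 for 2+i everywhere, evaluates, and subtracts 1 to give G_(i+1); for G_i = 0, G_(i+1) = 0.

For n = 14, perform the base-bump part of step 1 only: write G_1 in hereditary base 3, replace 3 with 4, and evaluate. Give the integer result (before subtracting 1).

base 2: 14 = 2^(2 + 1) + 2^2 + 2; at 3: 3^(3 + 1) + 3^3 + 3 = 111; next = 110
base 3: 110 = 3^(3 + 1) + 3^3 + 2; at 4: 4^(4 + 1) + 4^4 + 2 = 1282; next = 1281

1282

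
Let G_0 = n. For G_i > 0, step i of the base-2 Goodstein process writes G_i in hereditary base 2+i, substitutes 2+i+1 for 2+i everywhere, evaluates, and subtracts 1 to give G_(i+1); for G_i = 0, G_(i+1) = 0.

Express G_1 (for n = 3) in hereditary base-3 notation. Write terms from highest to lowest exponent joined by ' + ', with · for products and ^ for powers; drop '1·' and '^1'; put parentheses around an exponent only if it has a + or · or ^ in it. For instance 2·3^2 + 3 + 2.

3

(0) 3|_2 = 2 + 1 ↦ 3 + 1|_3 = 4 ⇒ 3
(1) 3|_3 = 3 ↦ 4|_4 = 4 ⇒ 3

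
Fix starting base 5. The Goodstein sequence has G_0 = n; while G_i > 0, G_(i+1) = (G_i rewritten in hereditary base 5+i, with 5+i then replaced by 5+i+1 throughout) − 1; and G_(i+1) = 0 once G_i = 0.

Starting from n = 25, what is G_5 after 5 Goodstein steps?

51

step 0: 25 = 5^2; sub 6 for 5: 6^2; = 36; G_1 = 36−1 = 35
step 1: 35 = 5·6 + 5; sub 7 for 6: 5·7 + 5; = 40; G_2 = 40−1 = 39
step 2: 39 = 5·7 + 4; sub 8 for 7: 5·8 + 4; = 44; G_3 = 44−1 = 43
step 3: 43 = 5·8 + 3; sub 9 for 8: 5·9 + 3; = 48; G_4 = 48−1 = 47
step 4: 47 = 5·9 + 2; sub 10 for 9: 5·10 + 2; = 52; G_5 = 52−1 = 51
step 5: 51 = 5·10 + 1; sub 11 for 10: 5·11 + 1; = 56; G_6 = 56−1 = 55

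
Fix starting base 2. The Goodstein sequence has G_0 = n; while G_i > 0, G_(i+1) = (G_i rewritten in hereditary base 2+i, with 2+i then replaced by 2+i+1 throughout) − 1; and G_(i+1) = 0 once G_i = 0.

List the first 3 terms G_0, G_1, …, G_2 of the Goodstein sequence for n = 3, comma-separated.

i=0: 3 = 2 + 1 (b=2); 2→3: 3 + 1 = 4; 4−1 = 3
i=1: 3 = 3 (b=3); 3→4: 4 = 4; 4−1 = 3

3, 3, 3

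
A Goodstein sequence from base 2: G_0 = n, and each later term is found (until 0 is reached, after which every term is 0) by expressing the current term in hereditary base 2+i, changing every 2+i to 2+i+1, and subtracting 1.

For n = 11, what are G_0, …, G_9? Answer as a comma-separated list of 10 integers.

[0] 11 ≡ 2^(2 + 1) + 2 + 1 (base 2). Lift 3: 85. −1: 84.
[1] 84 ≡ 3^(3 + 1) + 3 (base 3). Lift 4: 1028. −1: 1027.
[2] 1027 ≡ 4^(4 + 1) + 3 (base 4). Lift 5: 15628. −1: 15627.
[3] 15627 ≡ 5^(5 + 1) + 2 (base 5). Lift 6: 279938. −1: 279937.
[4] 279937 ≡ 6^(6 + 1) + 1 (base 6). Lift 7: 5764802. −1: 5764801.
[5] 5764801 ≡ 7^(7 + 1) (base 7). Lift 8: 134217728. −1: 134217727.
[6] 134217727 ≡ 7·8^8 + 7·8^7 + 7·8^6 + 7·8^5 + 7·8^4 + 7·8^3 + 7·8^2 + 7·8 + 7 (base 8). Lift 9: 2749609303. −1: 2749609302.
[7] 2749609302 ≡ 7·9^9 + 7·9^7 + 7·9^6 + 7·9^5 + 7·9^4 + 7·9^3 + 7·9^2 + 7·9 + 6 (base 9). Lift 10: 70077777776. −1: 70077777775.
[8] 70077777775 ≡ 7·10^10 + 7·10^7 + 7·10^6 + 7·10^5 + 7·10^4 + 7·10^3 + 7·10^2 + 7·10 + 5 (base 10). Lift 11: 1997331745491. −1: 1997331745490.

11, 84, 1027, 15627, 279937, 5764801, 134217727, 2749609302, 70077777775, 1997331745490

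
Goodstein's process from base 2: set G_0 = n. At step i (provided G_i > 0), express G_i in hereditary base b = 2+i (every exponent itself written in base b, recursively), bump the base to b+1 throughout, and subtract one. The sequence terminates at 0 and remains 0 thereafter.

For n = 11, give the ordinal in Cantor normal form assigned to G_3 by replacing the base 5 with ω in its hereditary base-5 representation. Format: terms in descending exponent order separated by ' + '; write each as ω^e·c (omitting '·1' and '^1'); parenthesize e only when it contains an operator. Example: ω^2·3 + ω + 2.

[0] 11 ≡ 2^(2 + 1) + 2 + 1 (base 2). Lift 3: 85. −1: 84.
[1] 84 ≡ 3^(3 + 1) + 3 (base 3). Lift 4: 1028. −1: 1027.
[2] 1027 ≡ 4^(4 + 1) + 3 (base 4). Lift 5: 15628. −1: 15627.
[3] 15627 ≡ 5^(5 + 1) + 2 (base 5). Lift 6: 279938. −1: 279937.

ω^(ω + 1) + 2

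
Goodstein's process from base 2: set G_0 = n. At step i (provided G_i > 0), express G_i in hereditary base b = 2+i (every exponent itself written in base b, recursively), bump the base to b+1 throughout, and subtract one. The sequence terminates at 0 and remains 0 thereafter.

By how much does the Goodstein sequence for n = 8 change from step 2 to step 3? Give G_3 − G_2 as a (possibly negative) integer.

step 0: 8 = 2^(2 + 1); sub 3 for 2: 3^(3 + 1); = 81; G_1 = 81−1 = 80
step 1: 80 = 2·3^3 + 2·3^2 + 2·3 + 2; sub 4 for 3: 2·4^4 + 2·4^2 + 2·4 + 2; = 554; G_2 = 554−1 = 553
step 2: 553 = 2·4^4 + 2·4^2 + 2·4 + 1; sub 5 for 4: 2·5^5 + 2·5^2 + 2·5 + 1; = 6311; G_3 = 6311−1 = 6310

5757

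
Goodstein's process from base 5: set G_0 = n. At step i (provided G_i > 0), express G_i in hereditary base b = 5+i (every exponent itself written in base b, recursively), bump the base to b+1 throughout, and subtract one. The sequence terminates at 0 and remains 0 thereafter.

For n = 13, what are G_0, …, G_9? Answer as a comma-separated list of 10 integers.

13, 14, 15, 16, 17, 17, 17, 17, 17, 17

i=0: 13 = 2·5 + 3 (b=5); 5→6: 2·6 + 3 = 15; 15−1 = 14
i=1: 14 = 2·6 + 2 (b=6); 6→7: 2·7 + 2 = 16; 16−1 = 15
i=2: 15 = 2·7 + 1 (b=7); 7→8: 2·8 + 1 = 17; 17−1 = 16
i=3: 16 = 2·8 (b=8); 8→9: 2·9 = 18; 18−1 = 17
i=4: 17 = 9 + 8 (b=9); 9→10: 10 + 8 = 18; 18−1 = 17
i=5: 17 = 10 + 7 (b=10); 10→11: 11 + 7 = 18; 18−1 = 17
i=6: 17 = 11 + 6 (b=11); 11→12: 12 + 6 = 18; 18−1 = 17
i=7: 17 = 12 + 5 (b=12); 12→13: 13 + 5 = 18; 18−1 = 17
i=8: 17 = 13 + 4 (b=13); 13→14: 14 + 4 = 18; 18−1 = 17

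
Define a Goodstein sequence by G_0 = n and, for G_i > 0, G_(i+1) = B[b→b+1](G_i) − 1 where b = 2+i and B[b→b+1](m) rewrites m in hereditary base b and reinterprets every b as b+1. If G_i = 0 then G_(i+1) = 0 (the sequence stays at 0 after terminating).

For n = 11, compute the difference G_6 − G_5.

(0) 11|_2 = 2^(2 + 1) + 2 + 1 ↦ 3^(3 + 1) + 3 + 1|_3 = 85 ⇒ 84
(1) 84|_3 = 3^(3 + 1) + 3 ↦ 4^(4 + 1) + 4|_4 = 1028 ⇒ 1027
(2) 1027|_4 = 4^(4 + 1) + 3 ↦ 5^(5 + 1) + 3|_5 = 15628 ⇒ 15627
(3) 15627|_5 = 5^(5 + 1) + 2 ↦ 6^(6 + 1) + 2|_6 = 279938 ⇒ 279937
(4) 279937|_6 = 6^(6 + 1) + 1 ↦ 7^(7 + 1) + 1|_7 = 5764802 ⇒ 5764801
(5) 5764801|_7 = 7^(7 + 1) ↦ 8^(8 + 1)|_8 = 134217728 ⇒ 134217727

128452926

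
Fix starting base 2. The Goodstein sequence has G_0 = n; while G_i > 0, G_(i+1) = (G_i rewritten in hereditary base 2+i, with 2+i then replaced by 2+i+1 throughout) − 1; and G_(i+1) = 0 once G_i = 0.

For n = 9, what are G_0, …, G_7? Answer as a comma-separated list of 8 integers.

9, 81, 1023, 9842, 140743, 2471826, 50333399, 1162263921

base 2: 9 = 2^(2 + 1) + 1; at 3: 3^(3 + 1) + 1 = 82; next = 81
base 3: 81 = 3^(3 + 1); at 4: 4^(4 + 1) = 1024; next = 1023
base 4: 1023 = 3·4^4 + 3·4^3 + 3·4^2 + 3·4 + 3; at 5: 3·5^5 + 3·5^3 + 3·5^2 + 3·5 + 3 = 9843; next = 9842
base 5: 9842 = 3·5^5 + 3·5^3 + 3·5^2 + 3·5 + 2; at 6: 3·6^6 + 3·6^3 + 3·6^2 + 3·6 + 2 = 140744; next = 140743
base 6: 140743 = 3·6^6 + 3·6^3 + 3·6^2 + 3·6 + 1; at 7: 3·7^7 + 3·7^3 + 3·7^2 + 3·7 + 1 = 2471827; next = 2471826
base 7: 2471826 = 3·7^7 + 3·7^3 + 3·7^2 + 3·7; at 8: 3·8^8 + 3·8^3 + 3·8^2 + 3·8 = 50333400; next = 50333399
base 8: 50333399 = 3·8^8 + 3·8^3 + 3·8^2 + 2·8 + 7; at 9: 3·9^9 + 3·9^3 + 3·9^2 + 2·9 + 7 = 1162263922; next = 1162263921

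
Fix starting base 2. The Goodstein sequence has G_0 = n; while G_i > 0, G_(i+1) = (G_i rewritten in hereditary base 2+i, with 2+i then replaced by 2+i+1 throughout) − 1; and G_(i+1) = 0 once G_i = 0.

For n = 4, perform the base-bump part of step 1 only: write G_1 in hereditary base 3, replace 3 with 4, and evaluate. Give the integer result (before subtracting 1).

42

G_0=4  [base 2] 2^2  →[2↦3]→  3^3 = 27  −1 ⇒ G_1=26
G_1=26  [base 3] 2·3^2 + 2·3 + 2  →[3↦4]→  2·4^2 + 2·4 + 2 = 42  −1 ⇒ G_2=41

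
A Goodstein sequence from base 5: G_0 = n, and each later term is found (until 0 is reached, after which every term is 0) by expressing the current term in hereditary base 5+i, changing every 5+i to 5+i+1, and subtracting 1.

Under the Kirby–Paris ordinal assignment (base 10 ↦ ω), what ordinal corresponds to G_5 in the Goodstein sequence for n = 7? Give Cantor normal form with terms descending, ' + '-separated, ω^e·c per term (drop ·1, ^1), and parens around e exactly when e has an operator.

7 —HB5→ 5 + 2 —bump→ 6 + 2 = 8 —(−1)→ 7
7 —HB6→ 6 + 1 —bump→ 7 + 1 = 8 —(−1)→ 7
7 —HB7→ 7 —bump→ 8 = 8 —(−1)→ 7
7 —HB8→ 7 —bump→ 7 = 7 —(−1)→ 6
6 —HB9→ 6 —bump→ 6 = 6 —(−1)→ 5
5 —HB10→ 5 —bump→ 5 = 5 —(−1)→ 4

5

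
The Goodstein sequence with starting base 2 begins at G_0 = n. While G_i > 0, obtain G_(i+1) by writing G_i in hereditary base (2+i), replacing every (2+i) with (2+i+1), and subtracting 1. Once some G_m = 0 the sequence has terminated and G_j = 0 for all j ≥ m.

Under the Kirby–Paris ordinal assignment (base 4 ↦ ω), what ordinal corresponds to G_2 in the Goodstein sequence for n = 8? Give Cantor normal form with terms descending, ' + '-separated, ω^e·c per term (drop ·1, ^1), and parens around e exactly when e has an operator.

G_0 = 8. HB_2(8) = 2^(2 + 1). Bump = 81. G_1 = 80.
G_1 = 80. HB_3(80) = 2·3^3 + 2·3^2 + 2·3 + 2. Bump = 554. G_2 = 553.

ω^ω·2 + ω^2·2 + ω·2 + 1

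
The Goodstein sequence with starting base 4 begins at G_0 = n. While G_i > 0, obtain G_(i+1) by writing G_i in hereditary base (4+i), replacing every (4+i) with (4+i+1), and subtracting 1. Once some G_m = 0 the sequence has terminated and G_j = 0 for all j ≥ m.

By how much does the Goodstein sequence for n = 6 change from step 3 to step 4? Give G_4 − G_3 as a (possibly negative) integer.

G_0 = 6. HB_4(6) = 4 + 2. Bump = 7. G_1 = 6.
G_1 = 6. HB_5(6) = 5 + 1. Bump = 7. G_2 = 6.
G_2 = 6. HB_6(6) = 6. Bump = 7. G_3 = 6.
G_3 = 6. HB_7(6) = 6. Bump = 6. G_4 = 5.

-1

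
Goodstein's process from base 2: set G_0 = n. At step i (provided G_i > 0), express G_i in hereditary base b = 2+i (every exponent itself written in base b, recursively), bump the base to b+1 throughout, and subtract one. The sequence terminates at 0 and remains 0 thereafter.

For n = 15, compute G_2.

1283

i=0: 15 = 2^(2 + 1) + 2^2 + 2 + 1 (b=2); 2→3: 3^(3 + 1) + 3^3 + 3 + 1 = 112; 112−1 = 111
i=1: 111 = 3^(3 + 1) + 3^3 + 3 (b=3); 3→4: 4^(4 + 1) + 4^4 + 4 = 1284; 1284−1 = 1283
i=2: 1283 = 4^(4 + 1) + 4^4 + 3 (b=4); 4→5: 5^(5 + 1) + 5^5 + 3 = 18753; 18753−1 = 18752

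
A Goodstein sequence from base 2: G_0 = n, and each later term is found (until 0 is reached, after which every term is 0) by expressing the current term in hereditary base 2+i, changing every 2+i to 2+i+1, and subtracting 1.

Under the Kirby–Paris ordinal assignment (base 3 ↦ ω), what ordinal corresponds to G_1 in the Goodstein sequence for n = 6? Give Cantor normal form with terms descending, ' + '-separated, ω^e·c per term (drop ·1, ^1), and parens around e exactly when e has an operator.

ω^ω + 2

i=0: 6 = 2^2 + 2 (b=2); 2→3: 3^3 + 3 = 30; 30−1 = 29
i=1: 29 = 3^3 + 2 (b=3); 3→4: 4^4 + 2 = 258; 258−1 = 257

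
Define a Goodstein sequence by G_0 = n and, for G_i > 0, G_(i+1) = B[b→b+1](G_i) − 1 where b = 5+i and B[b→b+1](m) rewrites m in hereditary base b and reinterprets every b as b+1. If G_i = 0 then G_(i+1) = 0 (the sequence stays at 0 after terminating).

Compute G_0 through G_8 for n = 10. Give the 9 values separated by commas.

G_0 = 10. HB_5(10) = 2·5. Bump = 12. G_1 = 11.
G_1 = 11. HB_6(11) = 6 + 5. Bump = 12. G_2 = 11.
G_2 = 11. HB_7(11) = 7 + 4. Bump = 12. G_3 = 11.
G_3 = 11. HB_8(11) = 8 + 3. Bump = 12. G_4 = 11.
G_4 = 11. HB_9(11) = 9 + 2. Bump = 12. G_5 = 11.
G_5 = 11. HB_10(11) = 10 + 1. Bump = 12. G_6 = 11.
G_6 = 11. HB_11(11) = 11. Bump = 12. G_7 = 11.
G_7 = 11. HB_12(11) = 11. Bump = 11. G_8 = 10.

10, 11, 11, 11, 11, 11, 11, 11, 10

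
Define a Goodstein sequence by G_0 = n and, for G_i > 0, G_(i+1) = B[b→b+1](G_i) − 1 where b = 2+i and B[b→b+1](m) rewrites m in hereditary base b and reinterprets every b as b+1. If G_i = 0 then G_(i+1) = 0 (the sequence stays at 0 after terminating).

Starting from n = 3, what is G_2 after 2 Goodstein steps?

G_0=3  [base 2] 2 + 1  →[2↦3]→  3 + 1 = 4  −1 ⇒ G_1=3
G_1=3  [base 3] 3  →[3↦4]→  4 = 4  −1 ⇒ G_2=3
G_2=3  [base 4] 3  →[4↦5]→  3 = 3  −1 ⇒ G_3=2

3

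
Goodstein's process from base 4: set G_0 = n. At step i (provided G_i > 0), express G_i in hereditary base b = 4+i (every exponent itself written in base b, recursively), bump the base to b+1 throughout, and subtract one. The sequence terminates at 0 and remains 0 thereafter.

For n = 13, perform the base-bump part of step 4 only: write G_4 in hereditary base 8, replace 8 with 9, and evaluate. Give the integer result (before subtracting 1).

21

base 4: 13 = 3·4 + 1; at 5: 3·5 + 1 = 16; next = 15
base 5: 15 = 3·5; at 6: 3·6 = 18; next = 17
base 6: 17 = 2·6 + 5; at 7: 2·7 + 5 = 19; next = 18
base 7: 18 = 2·7 + 4; at 8: 2·8 + 4 = 20; next = 19
base 8: 19 = 2·8 + 3; at 9: 2·9 + 3 = 21; next = 20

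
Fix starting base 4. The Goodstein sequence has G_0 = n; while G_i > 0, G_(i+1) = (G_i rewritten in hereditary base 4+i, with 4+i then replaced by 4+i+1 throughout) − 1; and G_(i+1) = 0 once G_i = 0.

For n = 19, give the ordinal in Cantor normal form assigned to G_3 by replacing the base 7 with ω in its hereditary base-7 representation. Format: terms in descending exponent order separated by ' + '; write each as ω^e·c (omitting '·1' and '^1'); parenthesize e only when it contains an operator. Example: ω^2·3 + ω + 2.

[0] 19 ≡ 4^2 + 3 (base 4). Lift 5: 28. −1: 27.
[1] 27 ≡ 5^2 + 2 (base 5). Lift 6: 38. −1: 37.
[2] 37 ≡ 6^2 + 1 (base 6). Lift 7: 50. −1: 49.
[3] 49 ≡ 7^2 (base 7). Lift 8: 64. −1: 63.

ω^2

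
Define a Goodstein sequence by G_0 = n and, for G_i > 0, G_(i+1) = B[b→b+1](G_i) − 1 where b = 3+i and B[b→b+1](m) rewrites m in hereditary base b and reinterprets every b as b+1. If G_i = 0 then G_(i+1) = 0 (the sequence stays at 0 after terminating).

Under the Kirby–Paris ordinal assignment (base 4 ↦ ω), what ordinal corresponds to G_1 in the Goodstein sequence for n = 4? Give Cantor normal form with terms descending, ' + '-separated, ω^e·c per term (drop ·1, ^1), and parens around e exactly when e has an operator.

i=0: 4 = 3 + 1 (b=3); 3→4: 4 + 1 = 5; 5−1 = 4
i=1: 4 = 4 (b=4); 4→5: 5 = 5; 5−1 = 4

ω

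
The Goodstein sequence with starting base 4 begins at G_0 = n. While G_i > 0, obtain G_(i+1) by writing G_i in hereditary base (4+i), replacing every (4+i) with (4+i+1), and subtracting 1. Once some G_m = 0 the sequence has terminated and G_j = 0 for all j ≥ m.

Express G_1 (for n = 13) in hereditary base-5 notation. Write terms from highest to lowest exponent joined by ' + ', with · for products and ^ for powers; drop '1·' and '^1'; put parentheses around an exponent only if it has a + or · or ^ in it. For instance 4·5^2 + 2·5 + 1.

3·5

G_0 = 13. HB_4(13) = 3·4 + 1. Bump = 16. G_1 = 15.
G_1 = 15. HB_5(15) = 3·5. Bump = 18. G_2 = 17.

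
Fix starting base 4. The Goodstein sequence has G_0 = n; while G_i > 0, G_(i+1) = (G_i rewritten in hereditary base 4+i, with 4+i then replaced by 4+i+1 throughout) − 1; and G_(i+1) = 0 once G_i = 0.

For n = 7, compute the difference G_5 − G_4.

-1

G_0=7  [base 4] 4 + 3  →[4↦5]→  5 + 3 = 8  −1 ⇒ G_1=7
G_1=7  [base 5] 5 + 2  →[5↦6]→  6 + 2 = 8  −1 ⇒ G_2=7
G_2=7  [base 6] 6 + 1  →[6↦7]→  7 + 1 = 8  −1 ⇒ G_3=7
G_3=7  [base 7] 7  →[7↦8]→  8 = 8  −1 ⇒ G_4=7
G_4=7  [base 8] 7  →[8↦9]→  7 = 7  −1 ⇒ G_5=6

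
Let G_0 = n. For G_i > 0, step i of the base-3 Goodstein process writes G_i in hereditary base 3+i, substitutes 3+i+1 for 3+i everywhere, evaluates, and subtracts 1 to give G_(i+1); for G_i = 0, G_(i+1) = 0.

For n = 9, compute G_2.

17

G_0=9  [base 3] 3^2  →[3↦4]→  4^2 = 16  −1 ⇒ G_1=15
G_1=15  [base 4] 3·4 + 3  →[4↦5]→  3·5 + 3 = 18  −1 ⇒ G_2=17
G_2=17  [base 5] 3·5 + 2  →[5↦6]→  3·6 + 2 = 20  −1 ⇒ G_3=19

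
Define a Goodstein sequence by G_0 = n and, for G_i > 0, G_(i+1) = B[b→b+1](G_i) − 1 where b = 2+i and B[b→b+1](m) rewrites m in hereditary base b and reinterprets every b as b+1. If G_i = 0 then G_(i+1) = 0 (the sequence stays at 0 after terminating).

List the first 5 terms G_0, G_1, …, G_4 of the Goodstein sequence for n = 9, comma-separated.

9, 81, 1023, 9842, 140743

G_0 = 9. HB_2(9) = 2^(2 + 1) + 1. Bump = 82. G_1 = 81.
G_1 = 81. HB_3(81) = 3^(3 + 1). Bump = 1024. G_2 = 1023.
G_2 = 1023. HB_4(1023) = 3·4^4 + 3·4^3 + 3·4^2 + 3·4 + 3. Bump = 9843. G_3 = 9842.
G_3 = 9842. HB_5(9842) = 3·5^5 + 3·5^3 + 3·5^2 + 3·5 + 2. Bump = 140744. G_4 = 140743.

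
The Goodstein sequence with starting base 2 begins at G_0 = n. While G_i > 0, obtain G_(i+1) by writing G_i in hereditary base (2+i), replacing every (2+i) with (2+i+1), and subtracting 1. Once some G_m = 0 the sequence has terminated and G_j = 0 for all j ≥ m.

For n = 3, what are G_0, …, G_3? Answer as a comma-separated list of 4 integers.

3, 3, 3, 2

G_0 = 3. HB_2(3) = 2 + 1. Bump = 4. G_1 = 3.
G_1 = 3. HB_3(3) = 3. Bump = 4. G_2 = 3.
G_2 = 3. HB_4(3) = 3. Bump = 3. G_3 = 2.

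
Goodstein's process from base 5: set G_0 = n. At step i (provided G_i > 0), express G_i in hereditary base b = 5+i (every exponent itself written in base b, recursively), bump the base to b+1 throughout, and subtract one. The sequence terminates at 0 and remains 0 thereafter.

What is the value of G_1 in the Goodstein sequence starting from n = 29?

base 5: 29 = 5^2 + 4; at 6: 6^2 + 4 = 40; next = 39
base 6: 39 = 6^2 + 3; at 7: 7^2 + 3 = 52; next = 51

39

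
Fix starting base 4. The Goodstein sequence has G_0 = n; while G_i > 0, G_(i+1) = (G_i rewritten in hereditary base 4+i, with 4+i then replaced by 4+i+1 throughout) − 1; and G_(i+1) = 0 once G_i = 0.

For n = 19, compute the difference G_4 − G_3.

i=0: 19 = 4^2 + 3 (b=4); 4→5: 5^2 + 3 = 28; 28−1 = 27
i=1: 27 = 5^2 + 2 (b=5); 5→6: 6^2 + 2 = 38; 38−1 = 37
i=2: 37 = 6^2 + 1 (b=6); 6→7: 7^2 + 1 = 50; 50−1 = 49
i=3: 49 = 7^2 (b=7); 7→8: 8^2 = 64; 64−1 = 63

14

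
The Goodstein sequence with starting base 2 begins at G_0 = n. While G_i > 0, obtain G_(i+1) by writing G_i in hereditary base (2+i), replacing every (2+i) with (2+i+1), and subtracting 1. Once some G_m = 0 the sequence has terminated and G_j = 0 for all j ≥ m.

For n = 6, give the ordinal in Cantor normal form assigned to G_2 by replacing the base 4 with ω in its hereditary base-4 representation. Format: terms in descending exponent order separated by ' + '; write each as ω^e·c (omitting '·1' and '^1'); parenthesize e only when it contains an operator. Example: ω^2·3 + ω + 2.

G_0=6  [base 2] 2^2 + 2  →[2↦3]→  3^3 + 3 = 30  −1 ⇒ G_1=29
G_1=29  [base 3] 3^3 + 2  →[3↦4]→  4^4 + 2 = 258  −1 ⇒ G_2=257
G_2=257  [base 4] 4^4 + 1  →[4↦5]→  5^5 + 1 = 3126  −1 ⇒ G_3=3125

ω^ω + 1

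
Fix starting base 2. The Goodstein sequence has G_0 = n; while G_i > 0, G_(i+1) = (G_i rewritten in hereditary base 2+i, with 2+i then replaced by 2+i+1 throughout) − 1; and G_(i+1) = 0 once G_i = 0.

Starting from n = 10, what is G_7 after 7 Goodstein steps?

G_0=10  [base 2] 2^(2 + 1) + 2  →[2↦3]→  3^(3 + 1) + 3 = 84  −1 ⇒ G_1=83
G_1=83  [base 3] 3^(3 + 1) + 2  →[3↦4]→  4^(4 + 1) + 2 = 1026  −1 ⇒ G_2=1025
G_2=1025  [base 4] 4^(4 + 1) + 1  →[4↦5]→  5^(5 + 1) + 1 = 15626  −1 ⇒ G_3=15625
G_3=15625  [base 5] 5^(5 + 1)  →[5↦6]→  6^(6 + 1) = 279936  −1 ⇒ G_4=279935
G_4=279935  [base 6] 5·6^6 + 5·6^5 + 5·6^4 + 5·6^3 + 5·6^2 + 5·6 + 5  →[6↦7]→  5·7^7 + 5·7^5 + 5·7^4 + 5·7^3 + 5·7^2 + 5·7 + 5 = 4215755  −1 ⇒ G_5=4215754
G_5=4215754  [base 7] 5·7^7 + 5·7^5 + 5·7^4 + 5·7^3 + 5·7^2 + 5·7 + 4  →[7↦8]→  5·8^8 + 5·8^5 + 5·8^4 + 5·8^3 + 5·8^2 + 5·8 + 4 = 84073324  −1 ⇒ G_6=84073323
G_6=84073323  [base 8] 5·8^8 + 5·8^5 + 5·8^4 + 5·8^3 + 5·8^2 + 5·8 + 3  →[8↦9]→  5·9^9 + 5·9^5 + 5·9^4 + 5·9^3 + 5·9^2 + 5·9 + 3 = 1937434593  −1 ⇒ G_7=1937434592
G_7=1937434592  [base 9] 5·9^9 + 5·9^5 + 5·9^4 + 5·9^3 + 5·9^2 + 5·9 + 2  →[9↦10]→  5·10^10 + 5·10^5 + 5·10^4 + 5·10^3 + 5·10^2 + 5·10 + 2 = 50000555552  −1 ⇒ G_8=50000555551

1937434592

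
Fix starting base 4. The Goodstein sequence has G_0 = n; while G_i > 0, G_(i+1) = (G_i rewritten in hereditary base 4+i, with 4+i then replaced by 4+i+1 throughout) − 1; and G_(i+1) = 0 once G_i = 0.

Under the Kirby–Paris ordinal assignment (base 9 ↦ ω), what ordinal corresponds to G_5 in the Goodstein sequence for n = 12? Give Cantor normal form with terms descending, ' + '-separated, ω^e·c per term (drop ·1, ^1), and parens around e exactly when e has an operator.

[0] 12 ≡ 3·4 (base 4). Lift 5: 15. −1: 14.
[1] 14 ≡ 2·5 + 4 (base 5). Lift 6: 16. −1: 15.
[2] 15 ≡ 2·6 + 3 (base 6). Lift 7: 17. −1: 16.
[3] 16 ≡ 2·7 + 2 (base 7). Lift 8: 18. −1: 17.
[4] 17 ≡ 2·8 + 1 (base 8). Lift 9: 19. −1: 18.

ω·2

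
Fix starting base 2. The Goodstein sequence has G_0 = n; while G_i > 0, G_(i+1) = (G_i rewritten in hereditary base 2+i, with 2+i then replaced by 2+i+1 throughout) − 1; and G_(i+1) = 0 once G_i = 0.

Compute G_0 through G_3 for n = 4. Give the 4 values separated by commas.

i=0: 4 = 2^2 (b=2); 2→3: 3^3 = 27; 27−1 = 26
i=1: 26 = 2·3^2 + 2·3 + 2 (b=3); 3→4: 2·4^2 + 2·4 + 2 = 42; 42−1 = 41
i=2: 41 = 2·4^2 + 2·4 + 1 (b=4); 4→5: 2·5^2 + 2·5 + 1 = 61; 61−1 = 60

4, 26, 41, 60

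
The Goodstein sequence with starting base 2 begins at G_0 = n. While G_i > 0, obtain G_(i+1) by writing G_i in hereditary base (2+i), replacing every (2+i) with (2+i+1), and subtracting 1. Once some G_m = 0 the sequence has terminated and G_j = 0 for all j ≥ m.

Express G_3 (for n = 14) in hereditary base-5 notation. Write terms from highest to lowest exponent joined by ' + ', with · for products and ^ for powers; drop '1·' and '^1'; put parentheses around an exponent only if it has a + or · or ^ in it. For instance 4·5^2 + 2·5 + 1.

G_0 = 14. HB_2(14) = 2^(2 + 1) + 2^2 + 2. Bump = 111. G_1 = 110.
G_1 = 110. HB_3(110) = 3^(3 + 1) + 3^3 + 2. Bump = 1282. G_2 = 1281.
G_2 = 1281. HB_4(1281) = 4^(4 + 1) + 4^4 + 1. Bump = 18751. G_3 = 18750.
G_3 = 18750. HB_5(18750) = 5^(5 + 1) + 5^5. Bump = 326592. G_4 = 326591.

5^(5 + 1) + 5^5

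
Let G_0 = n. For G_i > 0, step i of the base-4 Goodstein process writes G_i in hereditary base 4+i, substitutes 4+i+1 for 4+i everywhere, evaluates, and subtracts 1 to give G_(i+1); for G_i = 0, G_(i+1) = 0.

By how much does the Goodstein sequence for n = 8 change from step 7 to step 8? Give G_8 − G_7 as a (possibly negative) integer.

G_0 = 8. HB_4(8) = 2·4. Bump = 10. G_1 = 9.
G_1 = 9. HB_5(9) = 5 + 4. Bump = 10. G_2 = 9.
G_2 = 9. HB_6(9) = 6 + 3. Bump = 10. G_3 = 9.
G_3 = 9. HB_7(9) = 7 + 2. Bump = 10. G_4 = 9.
G_4 = 9. HB_8(9) = 8 + 1. Bump = 10. G_5 = 9.
G_5 = 9. HB_9(9) = 9. Bump = 10. G_6 = 9.
G_6 = 9. HB_10(9) = 9. Bump = 9. G_7 = 8.
G_7 = 8. HB_11(8) = 8. Bump = 8. G_8 = 7.

-1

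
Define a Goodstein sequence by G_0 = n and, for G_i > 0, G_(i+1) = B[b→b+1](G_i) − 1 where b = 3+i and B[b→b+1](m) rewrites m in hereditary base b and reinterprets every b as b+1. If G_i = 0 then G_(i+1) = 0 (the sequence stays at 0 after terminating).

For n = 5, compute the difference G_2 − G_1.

0

G_0 = 5. HB_3(5) = 3 + 2. Bump = 6. G_1 = 5.
G_1 = 5. HB_4(5) = 4 + 1. Bump = 6. G_2 = 5.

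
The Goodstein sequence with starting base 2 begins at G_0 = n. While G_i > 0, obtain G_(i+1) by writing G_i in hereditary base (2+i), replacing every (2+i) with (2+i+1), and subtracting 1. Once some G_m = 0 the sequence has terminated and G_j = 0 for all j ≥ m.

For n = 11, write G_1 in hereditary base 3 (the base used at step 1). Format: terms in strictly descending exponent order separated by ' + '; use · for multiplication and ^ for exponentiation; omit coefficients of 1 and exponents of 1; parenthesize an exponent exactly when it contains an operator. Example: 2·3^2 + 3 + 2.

G_0 = 11. HB_2(11) = 2^(2 + 1) + 2 + 1. Bump = 85. G_1 = 84.
G_1 = 84. HB_3(84) = 3^(3 + 1) + 3. Bump = 1028. G_2 = 1027.

3^(3 + 1) + 3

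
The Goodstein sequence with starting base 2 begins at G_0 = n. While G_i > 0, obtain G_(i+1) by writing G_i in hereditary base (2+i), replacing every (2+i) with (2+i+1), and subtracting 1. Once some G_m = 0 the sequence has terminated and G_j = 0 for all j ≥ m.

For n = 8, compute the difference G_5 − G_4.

(0) 8|_2 = 2^(2 + 1) ↦ 3^(3 + 1)|_3 = 81 ⇒ 80
(1) 80|_3 = 2·3^3 + 2·3^2 + 2·3 + 2 ↦ 2·4^4 + 2·4^2 + 2·4 + 2|_4 = 554 ⇒ 553
(2) 553|_4 = 2·4^4 + 2·4^2 + 2·4 + 1 ↦ 2·5^5 + 2·5^2 + 2·5 + 1|_5 = 6311 ⇒ 6310
(3) 6310|_5 = 2·5^5 + 2·5^2 + 2·5 ↦ 2·6^6 + 2·6^2 + 2·6|_6 = 93396 ⇒ 93395
(4) 93395|_6 = 2·6^6 + 2·6^2 + 6 + 5 ↦ 2·7^7 + 2·7^2 + 7 + 5|_7 = 1647196 ⇒ 1647195

1553800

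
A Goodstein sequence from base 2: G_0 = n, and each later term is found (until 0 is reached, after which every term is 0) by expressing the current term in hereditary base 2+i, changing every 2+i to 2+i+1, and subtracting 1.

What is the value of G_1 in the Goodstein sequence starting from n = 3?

(0) 3|_2 = 2 + 1 ↦ 3 + 1|_3 = 4 ⇒ 3
(1) 3|_3 = 3 ↦ 4|_4 = 4 ⇒ 3

3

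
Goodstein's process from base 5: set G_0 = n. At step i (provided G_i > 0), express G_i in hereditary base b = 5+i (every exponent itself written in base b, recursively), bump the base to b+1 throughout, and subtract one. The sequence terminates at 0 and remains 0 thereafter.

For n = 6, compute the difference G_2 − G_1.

[0] 6 ≡ 5 + 1 (base 5). Lift 6: 7. −1: 6.
[1] 6 ≡ 6 (base 6). Lift 7: 7. −1: 6.

0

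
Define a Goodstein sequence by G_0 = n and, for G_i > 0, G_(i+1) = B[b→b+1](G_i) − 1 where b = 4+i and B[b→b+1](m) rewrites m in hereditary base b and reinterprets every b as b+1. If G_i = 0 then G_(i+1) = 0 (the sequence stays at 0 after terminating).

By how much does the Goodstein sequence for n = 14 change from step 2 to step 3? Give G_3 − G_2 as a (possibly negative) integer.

2

base 4: 14 = 3·4 + 2; at 5: 3·5 + 2 = 17; next = 16
base 5: 16 = 3·5 + 1; at 6: 3·6 + 1 = 19; next = 18
base 6: 18 = 3·6; at 7: 3·7 = 21; next = 20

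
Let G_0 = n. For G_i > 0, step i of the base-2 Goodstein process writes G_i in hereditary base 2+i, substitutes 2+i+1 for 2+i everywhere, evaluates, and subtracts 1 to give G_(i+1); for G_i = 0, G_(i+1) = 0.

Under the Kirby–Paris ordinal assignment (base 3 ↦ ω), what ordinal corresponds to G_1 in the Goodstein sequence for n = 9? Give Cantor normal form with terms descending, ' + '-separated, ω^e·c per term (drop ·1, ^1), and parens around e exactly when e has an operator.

step 0: 9 = 2^(2 + 1) + 1; sub 3 for 2: 3^(3 + 1) + 1; = 82; G_1 = 82−1 = 81
step 1: 81 = 3^(3 + 1); sub 4 for 3: 4^(4 + 1); = 1024; G_2 = 1024−1 = 1023

ω^(ω + 1)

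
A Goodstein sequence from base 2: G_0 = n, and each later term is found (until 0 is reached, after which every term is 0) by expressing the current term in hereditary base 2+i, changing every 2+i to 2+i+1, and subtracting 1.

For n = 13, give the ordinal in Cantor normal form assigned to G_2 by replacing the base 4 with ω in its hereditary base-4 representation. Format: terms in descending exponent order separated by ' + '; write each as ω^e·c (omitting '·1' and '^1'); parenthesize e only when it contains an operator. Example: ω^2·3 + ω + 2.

ω^(ω + 1) + ω^3·3 + ω^2·3 + ω·3 + 3

step 0: 13 = 2^(2 + 1) + 2^2 + 1; sub 3 for 2: 3^(3 + 1) + 3^3 + 1; = 109; G_1 = 109−1 = 108
step 1: 108 = 3^(3 + 1) + 3^3; sub 4 for 3: 4^(4 + 1) + 4^4; = 1280; G_2 = 1280−1 = 1279
step 2: 1279 = 4^(4 + 1) + 3·4^3 + 3·4^2 + 3·4 + 3; sub 5 for 4: 5^(5 + 1) + 3·5^3 + 3·5^2 + 3·5 + 3; = 16093; G_3 = 16093−1 = 16092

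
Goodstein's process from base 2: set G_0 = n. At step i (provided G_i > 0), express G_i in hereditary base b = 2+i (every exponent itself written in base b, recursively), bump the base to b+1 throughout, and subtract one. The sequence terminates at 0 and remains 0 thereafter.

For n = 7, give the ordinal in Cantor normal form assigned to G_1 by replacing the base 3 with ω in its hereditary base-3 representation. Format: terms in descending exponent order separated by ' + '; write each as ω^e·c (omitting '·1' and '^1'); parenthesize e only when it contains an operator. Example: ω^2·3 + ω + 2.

G_0=7  [base 2] 2^2 + 2 + 1  →[2↦3]→  3^3 + 3 + 1 = 31  −1 ⇒ G_1=30
G_1=30  [base 3] 3^3 + 3  →[3↦4]→  4^4 + 4 = 260  −1 ⇒ G_2=259

ω^ω + ω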